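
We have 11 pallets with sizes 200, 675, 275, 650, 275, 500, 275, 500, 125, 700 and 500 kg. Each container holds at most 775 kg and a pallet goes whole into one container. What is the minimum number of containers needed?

Total = 700 + 675 + 650 + 500 + 500 + 500 + 275 + 275 + 275 + 200 + 125 = 4675 kg.
Lower bound: ⌈4675/775⌉ = 7 containers.
A packing using 7 containers:
  container 1: 700 = 700
  container 2: 675 = 675
  container 3: 650 + 125 = 775
  container 4: 500 + 275 = 775
  container 5: 500 + 275 = 775
  container 6: 500 + 275 = 775
  container 7: 200 = 200
This matches the lower bound, so 7 is optimal.

7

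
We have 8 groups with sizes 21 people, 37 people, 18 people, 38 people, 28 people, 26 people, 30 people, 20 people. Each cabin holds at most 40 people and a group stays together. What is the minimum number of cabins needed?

Total = 38 + 37 + 30 + 28 + 26 + 21 + 20 + 18 = 218 people.
Lower bound: ⌈218/40⌉ = 6 cabins.
A packing using 7 cabins:
  cabin 1: 38 = 38
  cabin 2: 37 = 37
  cabin 3: 30 = 30
  cabin 4: 28 = 28
  cabin 5: 26 = 26
  cabin 6: 21 + 18 = 39
  cabin 7: 20 = 20
No arrangement into 6 cabins stays within capacity, so 7 is optimal.

7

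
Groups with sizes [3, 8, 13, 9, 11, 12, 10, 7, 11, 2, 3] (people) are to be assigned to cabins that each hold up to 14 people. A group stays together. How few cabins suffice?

Total = 13 + 12 + 11 + 11 + 10 + 9 + 8 + 7 + 3 + 3 + 2 = 89 people.
Lower bound: ⌈89/14⌉ = 7 cabins.
A packing using 8 cabins:
  cabin 1: 13 = 13
  cabin 2: 12 + 2 = 14
  cabin 3: 11 + 3 = 14
  cabin 4: 11 + 3 = 14
  cabin 5: 10 = 10
  cabin 6: 9 = 9
  cabin 7: 8 = 8
  cabin 8: 7 = 7
No arrangement into 7 cabins stays within capacity, so 8 is optimal.

8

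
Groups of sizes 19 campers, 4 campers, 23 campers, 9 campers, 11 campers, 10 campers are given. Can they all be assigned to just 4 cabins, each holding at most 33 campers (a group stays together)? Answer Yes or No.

Yes

A valid assignment using 3 cabins:
  cabin 1: 23 + 10 = 33
  cabin 2: 19 + 11 = 30
  cabin 3: 9 + 4 = 13
That uses only 3 ≤ 4, so 4 cabins are enough.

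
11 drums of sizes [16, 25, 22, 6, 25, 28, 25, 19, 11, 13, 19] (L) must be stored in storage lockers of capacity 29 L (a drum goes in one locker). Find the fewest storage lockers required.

Total = 28 + 25 + 25 + 25 + 22 + 19 + 19 + 16 + 13 + 11 + 6 = 209 L.
Lower bound: ⌈209/29⌉ = 8 storage lockers.
A packing using 9 storage lockers:
  locker 1: 28 = 28
  locker 2: 25 = 25
  locker 3: 25 = 25
  locker 4: 25 = 25
  locker 5: 22 + 6 = 28
  locker 6: 19 = 19
  locker 7: 19 = 19
  locker 8: 16 + 13 = 29
  locker 9: 11 = 11
No arrangement into 8 storage lockers stays within capacity, so 9 is optimal.

9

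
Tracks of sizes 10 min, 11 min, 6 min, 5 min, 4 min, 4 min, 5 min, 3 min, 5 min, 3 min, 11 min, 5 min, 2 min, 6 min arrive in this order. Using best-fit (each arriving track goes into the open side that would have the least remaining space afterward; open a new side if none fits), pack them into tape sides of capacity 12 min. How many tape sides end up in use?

8

  10 → side 1 (new)  [load 10/12]
  11 → side 2 (new)  [load 11/12]
  6 → side 3 (new)  [load 6/12]
  5 → side 3  [load 11/12]
  4 → side 4 (new)  [load 4/12]
  4 → side 4  [load 8/12]
  5 → side 5 (new)  [load 5/12]
  3 → side 4  [load 11/12]
  5 → side 5  [load 10/12]
  3 → side 6 (new)  [load 3/12]
  11 → side 7 (new)  [load 11/12]
  5 → side 6  [load 8/12]
  2 → side 1  [load 12/12]
  6 → side 8 (new)  [load 6/12]
8 tape sides opened.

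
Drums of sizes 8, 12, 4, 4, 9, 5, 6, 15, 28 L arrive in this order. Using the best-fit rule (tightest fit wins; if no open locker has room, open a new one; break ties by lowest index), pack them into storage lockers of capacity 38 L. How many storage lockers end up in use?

3

  8 → locker 1 (new)  [load 8/38]
  12 → locker 1  [load 20/38]
  4 → locker 1  [load 24/38]
  4 → locker 1  [load 28/38]
  9 → locker 1  [load 37/38]
  5 → locker 2 (new)  [load 5/38]
  6 → locker 2  [load 11/38]
  15 → locker 2  [load 26/38]
  28 → locker 3 (new)  [load 28/38]
3 storage lockers opened.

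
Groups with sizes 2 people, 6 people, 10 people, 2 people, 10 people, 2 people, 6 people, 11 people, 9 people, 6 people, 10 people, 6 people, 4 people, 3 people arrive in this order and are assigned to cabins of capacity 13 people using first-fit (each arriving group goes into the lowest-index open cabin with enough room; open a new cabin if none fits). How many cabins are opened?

  2 → cabin 1 (new)  [load 2/13]
  6 → cabin 1  [load 8/13]
  10 → cabin 2 (new)  [load 10/13]
  2 → cabin 1  [load 10/13]
  10 → cabin 3 (new)  [load 10/13]
  2 → cabin 1  [load 12/13]
  6 → cabin 4 (new)  [load 6/13]
  11 → cabin 5 (new)  [load 11/13]
  9 → cabin 6 (new)  [load 9/13]
  6 → cabin 4  [load 12/13]
  10 → cabin 7 (new)  [load 10/13]
  6 → cabin 8 (new)  [load 6/13]
  4 → cabin 6  [load 13/13]
  3 → cabin 2  [load 13/13]
8 cabins opened.

8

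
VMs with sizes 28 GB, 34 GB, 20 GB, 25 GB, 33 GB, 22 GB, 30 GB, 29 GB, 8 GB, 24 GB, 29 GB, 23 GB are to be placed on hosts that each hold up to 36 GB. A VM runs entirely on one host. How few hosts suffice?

Total = 34 + 33 + 30 + 29 + 29 + 28 + 25 + 24 + 23 + 22 + 20 + 8 = 305 GB.
Lower bound: ⌈305/36⌉ = 9 hosts.
Also, 11 VMs each exceed 18 GB, and no two of those can share a host, so at least 11 hosts are needed.
A packing using 11 hosts:
  host 1: 34 = 34
  host 2: 33 = 33
  host 3: 30 = 30
  host 4: 29 = 29
  host 5: 29 = 29
  host 6: 28 + 8 = 36
  host 7: 25 = 25
  host 8: 24 = 24
  host 9: 23 = 23
  host 10: 22 = 22
  host 11: 20 = 20
This matches the lower bound, so 11 is optimal.

11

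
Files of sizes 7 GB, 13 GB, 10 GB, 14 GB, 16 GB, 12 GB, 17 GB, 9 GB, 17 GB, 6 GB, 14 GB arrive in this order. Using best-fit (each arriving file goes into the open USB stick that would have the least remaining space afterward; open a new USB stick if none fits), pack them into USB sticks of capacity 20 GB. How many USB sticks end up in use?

8

  7 → USB stick 1 (new)  [load 7/20]
  13 → USB stick 1  [load 20/20]
  10 → USB stick 2 (new)  [load 10/20]
  14 → USB stick 3 (new)  [load 14/20]
  16 → USB stick 4 (new)  [load 16/20]
  12 → USB stick 5 (new)  [load 12/20]
  17 → USB stick 6 (new)  [load 17/20]
  9 → USB stick 2  [load 19/20]
  17 → USB stick 7 (new)  [load 17/20]
  6 → USB stick 3  [load 20/20]
  14 → USB stick 8 (new)  [load 14/20]
8 USB sticks opened.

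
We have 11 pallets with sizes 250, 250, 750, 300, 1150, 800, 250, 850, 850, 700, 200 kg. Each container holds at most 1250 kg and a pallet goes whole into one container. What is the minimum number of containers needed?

6

Total = 1150 + 850 + 850 + 800 + 750 + 700 + 300 + 250 + 250 + 250 + 200 = 6350 kg.
Lower bound: ⌈6350/1250⌉ = 6 containers.
A packing using 6 containers:
  container 1: 1150 = 1150
  container 2: 850 + 300 = 1150
  container 3: 850 + 250 = 1100
  container 4: 800 + 250 + 200 = 1250
  container 5: 750 + 250 = 1000
  container 6: 700 = 700
This matches the lower bound, so 6 is optimal.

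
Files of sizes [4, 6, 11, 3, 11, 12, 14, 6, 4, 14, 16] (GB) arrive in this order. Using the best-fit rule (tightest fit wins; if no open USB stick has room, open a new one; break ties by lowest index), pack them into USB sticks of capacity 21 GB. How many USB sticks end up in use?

6

  4 → USB stick 1 (new)  [load 4/21]
  6 → USB stick 1  [load 10/21]
  11 → USB stick 1  [load 21/21]
  3 → USB stick 2 (new)  [load 3/21]
  11 → USB stick 2  [load 14/21]
  12 → USB stick 3 (new)  [load 12/21]
  14 → USB stick 4 (new)  [load 14/21]
  6 → USB stick 2  [load 20/21]
  4 → USB stick 4  [load 18/21]
  14 → USB stick 5 (new)  [load 14/21]
  16 → USB stick 6 (new)  [load 16/21]
6 USB sticks opened.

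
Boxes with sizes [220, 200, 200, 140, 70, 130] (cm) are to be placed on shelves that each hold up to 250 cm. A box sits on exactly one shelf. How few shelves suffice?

Total = 220 + 200 + 200 + 140 + 130 + 70 = 960 cm.
Lower bound: ⌈960/250⌉ = 4 shelves.
Also, 5 boxes each exceed 125 cm, and no two of those can share a shelf, so at least 5 shelves are needed.
A packing using 5 shelves:
  shelf 1: 220 = 220
  shelf 2: 200 = 200
  shelf 3: 200 = 200
  shelf 4: 140 + 70 = 210
  shelf 5: 130 = 130
This matches the lower bound, so 5 is optimal.

5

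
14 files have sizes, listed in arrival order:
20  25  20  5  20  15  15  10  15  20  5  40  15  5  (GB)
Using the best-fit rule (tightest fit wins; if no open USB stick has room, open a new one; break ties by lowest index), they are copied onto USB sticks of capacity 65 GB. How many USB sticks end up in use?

  20 → USB stick 1 (new)  [load 20/65]
  25 → USB stick 1  [load 45/65]
  20 → USB stick 1  [load 65/65]
  5 → USB stick 2 (new)  [load 5/65]
  20 → USB stick 2  [load 25/65]
  15 → USB stick 2  [load 40/65]
  15 → USB stick 2  [load 55/65]
  10 → USB stick 2  [load 65/65]
  15 → USB stick 3 (new)  [load 15/65]
  20 → USB stick 3  [load 35/65]
  5 → USB stick 3  [load 40/65]
  40 → USB stick 4 (new)  [load 40/65]
  15 → USB stick 3  [load 55/65]
  5 → USB stick 3  [load 60/65]
4 USB sticks opened.

4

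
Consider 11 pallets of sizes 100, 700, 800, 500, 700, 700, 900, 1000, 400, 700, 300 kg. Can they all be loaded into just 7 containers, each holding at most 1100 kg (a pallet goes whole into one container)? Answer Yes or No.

Total = 6800 kg; ⌈6800/1100⌉ = 7.
The bound of 7 does not rule out 7, but exhaustive search shows no assignment into 7 containers of capacity 1100 kg exists — the minimum is 8.

No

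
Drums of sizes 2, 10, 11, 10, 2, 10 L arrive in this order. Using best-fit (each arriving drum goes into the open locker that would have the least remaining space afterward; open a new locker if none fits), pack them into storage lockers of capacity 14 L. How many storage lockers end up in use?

  2 → locker 1 (new)  [load 2/14]
  10 → locker 1  [load 12/14]
  11 → locker 2 (new)  [load 11/14]
  10 → locker 3 (new)  [load 10/14]
  2 → locker 1  [load 14/14]
  10 → locker 4 (new)  [load 10/14]
4 storage lockers opened.

4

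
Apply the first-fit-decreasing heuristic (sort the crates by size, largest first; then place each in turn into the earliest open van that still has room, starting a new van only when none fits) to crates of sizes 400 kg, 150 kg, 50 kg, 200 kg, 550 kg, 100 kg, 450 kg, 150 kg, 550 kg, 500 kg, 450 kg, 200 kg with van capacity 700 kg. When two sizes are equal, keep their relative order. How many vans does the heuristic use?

Sorted descending: 550, 550, 500, 450, 450, 400, 200, 200, 150, 150, 100, 50.
  550 → van 1 (new)  [load 550/700]
  550 → van 2 (new)  [load 550/700]
  500 → van 3 (new)  [load 500/700]
  450 → van 4 (new)  [load 450/700]
  450 → van 5 (new)  [load 450/700]
  400 → van 6 (new)  [load 400/700]
  200 → van 3  [load 700/700]
  200 → van 4  [load 650/700]
  150 → van 1  [load 700/700]
  150 → van 2  [load 700/700]
  100 → van 5  [load 550/700]
  50 → van 4  [load 700/700]
6 vans opened.

6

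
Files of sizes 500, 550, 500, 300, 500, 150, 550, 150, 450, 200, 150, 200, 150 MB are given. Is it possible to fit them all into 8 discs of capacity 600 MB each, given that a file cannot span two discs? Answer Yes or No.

A valid assignment using 8 discs:
  disc 1: 550 = 550
  disc 2: 550 = 550
  disc 3: 500 = 500
  disc 4: 500 = 500
  disc 5: 500 = 500
  disc 6: 450 + 150 = 600
  disc 7: 300 + 150 + 150 = 600
  disc 8: 200 + 200 + 150 = 550
Every load is within 600 MB, so 8 discs suffice.

Yes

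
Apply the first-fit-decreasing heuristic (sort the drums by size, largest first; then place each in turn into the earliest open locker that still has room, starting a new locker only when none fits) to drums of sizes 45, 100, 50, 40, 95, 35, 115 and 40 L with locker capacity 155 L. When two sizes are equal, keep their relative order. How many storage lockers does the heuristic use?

4

Sorted descending: 115, 100, 95, 50, 45, 40, 40, 35.
  115 → locker 1 (new)  [load 115/155]
  100 → locker 2 (new)  [load 100/155]
  95 → locker 3 (new)  [load 95/155]
  50 → locker 2  [load 150/155]
  45 → locker 3  [load 140/155]
  40 → locker 1  [load 155/155]
  40 → locker 4 (new)  [load 40/155]
  35 → locker 4  [load 75/155]
4 storage lockers opened.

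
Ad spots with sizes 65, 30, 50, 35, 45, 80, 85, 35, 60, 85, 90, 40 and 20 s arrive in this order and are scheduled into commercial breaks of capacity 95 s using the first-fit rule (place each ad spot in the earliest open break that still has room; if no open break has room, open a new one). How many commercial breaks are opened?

9

  65 → break 1 (new)  [load 65/95]
  30 → break 1  [load 95/95]
  50 → break 2 (new)  [load 50/95]
  35 → break 2  [load 85/95]
  45 → break 3 (new)  [load 45/95]
  80 → break 4 (new)  [load 80/95]
  85 → break 5 (new)  [load 85/95]
  35 → break 3  [load 80/95]
  60 → break 6 (new)  [load 60/95]
  85 → break 7 (new)  [load 85/95]
  90 → break 8 (new)  [load 90/95]
  40 → break 9 (new)  [load 40/95]
  20 → break 6  [load 80/95]
9 commercial breaks opened.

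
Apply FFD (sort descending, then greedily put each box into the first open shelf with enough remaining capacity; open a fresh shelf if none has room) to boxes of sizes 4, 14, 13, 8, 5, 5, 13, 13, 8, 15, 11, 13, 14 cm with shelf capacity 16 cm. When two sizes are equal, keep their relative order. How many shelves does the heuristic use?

10

Sorted descending: 15, 14, 14, 13, 13, 13, 13, 11, 8, 8, 5, 5, 4.
  15 → shelf 1 (new)  [load 15/16]
  14 → shelf 2 (new)  [load 14/16]
  14 → shelf 3 (new)  [load 14/16]
  13 → shelf 4 (new)  [load 13/16]
  13 → shelf 5 (new)  [load 13/16]
  13 → shelf 6 (new)  [load 13/16]
  13 → shelf 7 (new)  [load 13/16]
  11 → shelf 8 (new)  [load 11/16]
  8 → shelf 9 (new)  [load 8/16]
  8 → shelf 9  [load 16/16]
  5 → shelf 8  [load 16/16]
  5 → shelf 10 (new)  [load 5/16]
  4 → shelf 10  [load 9/16]
10 shelves opened.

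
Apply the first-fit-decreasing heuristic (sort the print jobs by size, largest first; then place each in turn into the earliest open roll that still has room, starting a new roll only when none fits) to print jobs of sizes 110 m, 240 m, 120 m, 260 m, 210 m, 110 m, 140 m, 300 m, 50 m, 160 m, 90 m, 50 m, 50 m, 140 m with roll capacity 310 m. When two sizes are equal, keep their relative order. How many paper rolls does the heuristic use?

Sorted descending: 300, 260, 240, 210, 160, 140, 140, 120, 110, 110, 90, 50, 50, 50.
  300 → roll 1 (new)  [load 300/310]
  260 → roll 2 (new)  [load 260/310]
  240 → roll 3 (new)  [load 240/310]
  210 → roll 4 (new)  [load 210/310]
  160 → roll 5 (new)  [load 160/310]
  140 → roll 5  [load 300/310]
  140 → roll 6 (new)  [load 140/310]
  120 → roll 6  [load 260/310]
  110 → roll 7 (new)  [load 110/310]
  110 → roll 7  [load 220/310]
  90 → roll 4  [load 300/310]
  50 → roll 2  [load 310/310]
  50 → roll 3  [load 290/310]
  50 → roll 6  [load 310/310]
7 paper rolls opened.

7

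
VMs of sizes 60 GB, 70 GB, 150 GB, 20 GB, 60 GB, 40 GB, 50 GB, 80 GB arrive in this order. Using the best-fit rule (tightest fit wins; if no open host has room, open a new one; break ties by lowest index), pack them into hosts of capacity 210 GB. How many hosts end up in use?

3

  60 → host 1 (new)  [load 60/210]
  70 → host 1  [load 130/210]
  150 → host 2 (new)  [load 150/210]
  20 → host 2  [load 170/210]
  60 → host 1  [load 190/210]
  40 → host 2  [load 210/210]
  50 → host 3 (new)  [load 50/210]
  80 → host 3  [load 130/210]
3 hosts opened.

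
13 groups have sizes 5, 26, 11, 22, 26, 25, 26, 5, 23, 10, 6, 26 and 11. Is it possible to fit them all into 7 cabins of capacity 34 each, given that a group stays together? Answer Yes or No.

Total = 222; ⌈222/34⌉ = 7.
The bound of 7 does not rule out 7, but exhaustive search shows no assignment into 7 cabins of capacity 34 exists — the minimum is 8.

No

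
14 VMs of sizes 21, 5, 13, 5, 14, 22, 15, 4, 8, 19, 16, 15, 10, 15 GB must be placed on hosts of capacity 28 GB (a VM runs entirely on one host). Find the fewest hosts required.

8

Total = 22 + 21 + 19 + 16 + 15 + 15 + 15 + 14 + 13 + 10 + 8 + 5 + 5 + 4 = 182 GB.
Lower bound: ⌈182/28⌉ = 7 hosts.
A packing using 8 hosts:
  host 1: 22 + 5 = 27
  host 2: 21 + 5 = 26
  host 3: 19 + 8 = 27
  host 4: 16 + 10 = 26
  host 5: 15 + 13 = 28
  host 6: 15 + 4 = 19
  host 7: 15 = 15
  host 8: 14 = 14
No arrangement into 7 hosts stays within capacity, so 8 is optimal.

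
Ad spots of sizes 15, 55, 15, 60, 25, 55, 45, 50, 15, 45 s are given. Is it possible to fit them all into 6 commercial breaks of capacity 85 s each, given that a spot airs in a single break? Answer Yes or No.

Yes

A valid assignment using 6 commercial breaks:
  break 1: 60 + 25 = 85
  break 2: 55 + 15 + 15 = 85
  break 3: 55 + 15 = 70
  break 4: 50 = 50
  break 5: 45 = 45
  break 6: 45 = 45
Every load is within 85 s, so 6 commercial breaks suffice.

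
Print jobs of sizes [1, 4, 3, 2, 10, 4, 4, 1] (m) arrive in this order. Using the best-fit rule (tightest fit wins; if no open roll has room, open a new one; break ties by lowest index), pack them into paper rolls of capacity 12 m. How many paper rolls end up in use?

  1 → roll 1 (new)  [load 1/12]
  4 → roll 1  [load 5/12]
  3 → roll 1  [load 8/12]
  2 → roll 1  [load 10/12]
  10 → roll 2 (new)  [load 10/12]
  4 → roll 3 (new)  [load 4/12]
  4 → roll 3  [load 8/12]
  1 → roll 1  [load 11/12]
3 paper rolls opened.

3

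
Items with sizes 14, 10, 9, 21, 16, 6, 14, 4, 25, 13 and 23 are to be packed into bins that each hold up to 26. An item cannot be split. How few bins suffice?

7

Total = 25 + 23 + 21 + 16 + 14 + 14 + 13 + 10 + 9 + 6 + 4 = 155.
Lower bound: ⌈155/26⌉ = 6 bins.
A packing using 7 bins:
  bin 1: 25 = 25
  bin 2: 23 = 23
  bin 3: 21 + 4 = 25
  bin 4: 16 + 10 = 26
  bin 5: 14 + 9 = 23
  bin 6: 14 + 6 = 20
  bin 7: 13 = 13
No arrangement into 6 bins stays within capacity, so 7 is optimal.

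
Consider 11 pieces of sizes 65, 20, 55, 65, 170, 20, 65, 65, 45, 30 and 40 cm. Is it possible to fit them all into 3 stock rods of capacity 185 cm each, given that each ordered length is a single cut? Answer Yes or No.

No

Total = 640 cm; ⌈640/185⌉ = 4.
At least 4 stock rods are required, but only 3 are allowed.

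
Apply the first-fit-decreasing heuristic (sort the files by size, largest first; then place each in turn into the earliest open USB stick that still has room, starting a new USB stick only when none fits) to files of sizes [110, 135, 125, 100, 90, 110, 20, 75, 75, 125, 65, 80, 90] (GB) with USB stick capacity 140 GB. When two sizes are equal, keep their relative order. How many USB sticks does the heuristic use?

Sorted descending: 135, 125, 125, 110, 110, 100, 90, 90, 80, 75, 75, 65, 20.
  135 → USB stick 1 (new)  [load 135/140]
  125 → USB stick 2 (new)  [load 125/140]
  125 → USB stick 3 (new)  [load 125/140]
  110 → USB stick 4 (new)  [load 110/140]
  110 → USB stick 5 (new)  [load 110/140]
  100 → USB stick 6 (new)  [load 100/140]
  90 → USB stick 7 (new)  [load 90/140]
  90 → USB stick 8 (new)  [load 90/140]
  80 → USB stick 9 (new)  [load 80/140]
  75 → USB stick 10 (new)  [load 75/140]
  75 → USB stick 11 (new)  [load 75/140]
  65 → USB stick 10  [load 140/140]
  20 → USB stick 4  [load 130/140]
11 USB sticks opened.

11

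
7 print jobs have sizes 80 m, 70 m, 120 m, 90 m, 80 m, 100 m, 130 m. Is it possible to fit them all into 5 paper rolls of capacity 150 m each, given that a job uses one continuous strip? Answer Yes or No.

Total = 670 m; ⌈670/150⌉ = 5.
6 print jobs each exceed half the capacity and cannot share a roll, forcing at least 6 paper rolls.
At least 6 paper rolls are required, but only 5 are allowed.

No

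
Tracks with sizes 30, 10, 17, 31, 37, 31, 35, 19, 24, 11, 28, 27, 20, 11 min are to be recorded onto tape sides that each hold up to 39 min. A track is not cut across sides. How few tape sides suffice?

Total = 37 + 35 + 31 + 31 + 30 + 28 + 27 + 24 + 20 + 19 + 17 + 11 + 11 + 10 = 331 min.
Lower bound: ⌈331/39⌉ = 9 tape sides.
A packing using 10 tape sides:
  side 1: 37 = 37
  side 2: 35 = 35
  side 3: 31 = 31
  side 4: 31 = 31
  side 5: 30 = 30
  side 6: 28 + 11 = 39
  side 7: 27 + 11 = 38
  side 8: 24 + 10 = 34
  side 9: 20 + 19 = 39
  side 10: 17 = 17
No arrangement into 9 tape sides stays within capacity, so 10 is optimal.

10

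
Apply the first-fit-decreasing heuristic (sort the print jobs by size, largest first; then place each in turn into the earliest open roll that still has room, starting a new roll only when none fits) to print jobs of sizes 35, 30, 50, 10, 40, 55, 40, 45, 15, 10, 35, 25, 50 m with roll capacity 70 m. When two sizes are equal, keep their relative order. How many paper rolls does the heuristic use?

7

Sorted descending: 55, 50, 50, 45, 40, 40, 35, 35, 30, 25, 15, 10, 10.
  55 → roll 1 (new)  [load 55/70]
  50 → roll 2 (new)  [load 50/70]
  50 → roll 3 (new)  [load 50/70]
  45 → roll 4 (new)  [load 45/70]
  40 → roll 5 (new)  [load 40/70]
  40 → roll 6 (new)  [load 40/70]
  35 → roll 7 (new)  [load 35/70]
  35 → roll 7  [load 70/70]
  30 → roll 5  [load 70/70]
  25 → roll 4  [load 70/70]
  15 → roll 1  [load 70/70]
  10 → roll 2  [load 60/70]
  10 → roll 2  [load 70/70]
7 paper rolls opened.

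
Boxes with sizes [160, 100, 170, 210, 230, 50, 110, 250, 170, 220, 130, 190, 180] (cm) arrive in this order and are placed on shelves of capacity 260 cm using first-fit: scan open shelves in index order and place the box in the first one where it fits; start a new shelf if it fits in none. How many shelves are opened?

10

  160 → shelf 1 (new)  [load 160/260]
  100 → shelf 1  [load 260/260]
  170 → shelf 2 (new)  [load 170/260]
  210 → shelf 3 (new)  [load 210/260]
  230 → shelf 4 (new)  [load 230/260]
  50 → shelf 2  [load 220/260]
  110 → shelf 5 (new)  [load 110/260]
  250 → shelf 6 (new)  [load 250/260]
  170 → shelf 7 (new)  [load 170/260]
  220 → shelf 8 (new)  [load 220/260]
  130 → shelf 5  [load 240/260]
  190 → shelf 9 (new)  [load 190/260]
  180 → shelf 10 (new)  [load 180/260]
10 shelves opened.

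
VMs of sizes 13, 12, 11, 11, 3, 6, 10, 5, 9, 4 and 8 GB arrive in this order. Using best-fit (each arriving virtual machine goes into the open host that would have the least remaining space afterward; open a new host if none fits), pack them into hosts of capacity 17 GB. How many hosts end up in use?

6

  13 → host 1 (new)  [load 13/17]
  12 → host 2 (new)  [load 12/17]
  11 → host 3 (new)  [load 11/17]
  11 → host 4 (new)  [load 11/17]
  3 → host 1  [load 16/17]
  6 → host 3  [load 17/17]
  10 → host 5 (new)  [load 10/17]
  5 → host 2  [load 17/17]
  9 → host 6 (new)  [load 9/17]
  4 → host 4  [load 15/17]
  8 → host 6  [load 17/17]
6 hosts opened.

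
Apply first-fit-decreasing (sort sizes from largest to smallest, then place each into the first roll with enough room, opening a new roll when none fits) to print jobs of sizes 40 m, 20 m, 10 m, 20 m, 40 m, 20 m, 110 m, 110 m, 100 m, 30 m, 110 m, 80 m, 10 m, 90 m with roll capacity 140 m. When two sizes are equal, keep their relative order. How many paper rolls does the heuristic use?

6

Sorted descending: 110, 110, 110, 100, 90, 80, 40, 40, 30, 20, 20, 20, 10, 10.
  110 → roll 1 (new)  [load 110/140]
  110 → roll 2 (new)  [load 110/140]
  110 → roll 3 (new)  [load 110/140]
  100 → roll 4 (new)  [load 100/140]
  90 → roll 5 (new)  [load 90/140]
  80 → roll 6 (new)  [load 80/140]
  40 → roll 4  [load 140/140]
  40 → roll 5  [load 130/140]
  30 → roll 1  [load 140/140]
  20 → roll 2  [load 130/140]
  20 → roll 3  [load 130/140]
  20 → roll 6  [load 100/140]
  10 → roll 2  [load 140/140]
  10 → roll 3  [load 140/140]
6 paper rolls opened.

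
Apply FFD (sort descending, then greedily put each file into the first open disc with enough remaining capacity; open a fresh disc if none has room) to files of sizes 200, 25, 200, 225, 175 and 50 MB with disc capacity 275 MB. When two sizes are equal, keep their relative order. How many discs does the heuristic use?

4

Sorted descending: 225, 200, 200, 175, 50, 25.
  225 → disc 1 (new)  [load 225/275]
  200 → disc 2 (new)  [load 200/275]
  200 → disc 3 (new)  [load 200/275]
  175 → disc 4 (new)  [load 175/275]
  50 → disc 1  [load 275/275]
  25 → disc 2  [load 225/275]
4 discs opened.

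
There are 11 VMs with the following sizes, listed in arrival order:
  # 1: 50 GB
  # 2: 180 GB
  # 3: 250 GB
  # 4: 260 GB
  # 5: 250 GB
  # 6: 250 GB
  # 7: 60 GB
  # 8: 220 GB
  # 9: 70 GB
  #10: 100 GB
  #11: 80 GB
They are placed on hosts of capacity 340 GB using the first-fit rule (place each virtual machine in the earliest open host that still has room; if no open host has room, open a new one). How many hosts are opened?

  50 → host 1 (new)  [load 50/340]
  180 → host 1  [load 230/340]
  250 → host 2 (new)  [load 250/340]
  260 → host 3 (new)  [load 260/340]
  250 → host 4 (new)  [load 250/340]
  250 → host 5 (new)  [load 250/340]
  60 → host 1  [load 290/340]
  220 → host 6 (new)  [load 220/340]
  70 → host 2  [load 320/340]
  100 → host 6  [load 320/340]
  80 → host 3  [load 340/340]
6 hosts opened.

6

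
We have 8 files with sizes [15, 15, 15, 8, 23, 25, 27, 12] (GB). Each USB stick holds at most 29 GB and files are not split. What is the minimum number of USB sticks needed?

6

Total = 27 + 25 + 23 + 15 + 15 + 15 + 12 + 8 = 140 GB.
Lower bound: ⌈140/29⌉ = 5 USB sticks.
Also, 6 files each exceed 29/2 GB, and no two of those can share a USB stick, so at least 6 USB sticks are needed.
A packing using 6 USB sticks:
  USB stick 1: 27 = 27
  USB stick 2: 25 = 25
  USB stick 3: 23 = 23
  USB stick 4: 15 + 12 = 27
  USB stick 5: 15 + 8 = 23
  USB stick 6: 15 = 15
This matches the lower bound, so 6 is optimal.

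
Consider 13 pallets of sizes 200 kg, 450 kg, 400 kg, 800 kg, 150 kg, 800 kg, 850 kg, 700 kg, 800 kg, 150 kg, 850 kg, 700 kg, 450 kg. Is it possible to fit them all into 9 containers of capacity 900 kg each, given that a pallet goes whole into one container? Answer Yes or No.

A valid assignment using 9 containers:
  container 1: 850 = 850
  container 2: 850 = 850
  container 3: 800 = 800
  container 4: 800 = 800
  container 5: 800 = 800
  container 6: 700 + 200 = 900
  container 7: 700 + 150 = 850
  container 8: 450 + 450 = 900
  container 9: 400 + 150 = 550
Every load is within 900 kg, so 9 containers suffice.

Yes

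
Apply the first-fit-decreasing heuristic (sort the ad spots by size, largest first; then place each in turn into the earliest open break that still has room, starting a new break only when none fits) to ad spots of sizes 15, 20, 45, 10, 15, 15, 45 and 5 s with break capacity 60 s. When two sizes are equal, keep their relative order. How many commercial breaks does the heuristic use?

Sorted descending: 45, 45, 20, 15, 15, 15, 10, 5.
  45 → break 1 (new)  [load 45/60]
  45 → break 2 (new)  [load 45/60]
  20 → break 3 (new)  [load 20/60]
  15 → break 1  [load 60/60]
  15 → break 2  [load 60/60]
  15 → break 3  [load 35/60]
  10 → break 3  [load 45/60]
  5 → break 3  [load 50/60]
3 commercial breaks opened.

3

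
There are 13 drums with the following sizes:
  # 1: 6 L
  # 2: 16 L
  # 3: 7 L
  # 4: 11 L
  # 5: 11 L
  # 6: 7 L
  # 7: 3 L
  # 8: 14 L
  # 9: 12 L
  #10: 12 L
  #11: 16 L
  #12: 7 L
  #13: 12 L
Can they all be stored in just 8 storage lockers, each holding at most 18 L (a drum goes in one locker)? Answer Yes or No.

Total = 134 L; ⌈134/18⌉ = 8.
The bound of 8 does not rule out 8, but exhaustive search shows no assignment into 8 storage lockers of capacity 18 L exists — the minimum is 9.

No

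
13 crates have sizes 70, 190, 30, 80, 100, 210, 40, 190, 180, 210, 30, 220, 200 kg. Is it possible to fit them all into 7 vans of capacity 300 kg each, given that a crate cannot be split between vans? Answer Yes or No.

Yes

A valid assignment using 7 vans:
  van 1: 220 + 80 = 300
  van 2: 210 + 70 = 280
  van 3: 210 + 40 + 30 = 280
  van 4: 200 + 100 = 300
  van 5: 190 + 30 = 220
  van 6: 190 = 190
  van 7: 180 = 180
Every load is within 300 kg, so 7 vans suffice.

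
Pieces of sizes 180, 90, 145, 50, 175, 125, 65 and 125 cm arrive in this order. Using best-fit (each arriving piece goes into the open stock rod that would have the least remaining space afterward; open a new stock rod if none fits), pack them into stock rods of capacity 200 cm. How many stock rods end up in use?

6

  180 → stock rod 1 (new)  [load 180/200]
  90 → stock rod 2 (new)  [load 90/200]
  145 → stock rod 3 (new)  [load 145/200]
  50 → stock rod 3  [load 195/200]
  175 → stock rod 4 (new)  [load 175/200]
  125 → stock rod 5 (new)  [load 125/200]
  65 → stock rod 5  [load 190/200]
  125 → stock rod 6 (new)  [load 125/200]
6 stock rods opened.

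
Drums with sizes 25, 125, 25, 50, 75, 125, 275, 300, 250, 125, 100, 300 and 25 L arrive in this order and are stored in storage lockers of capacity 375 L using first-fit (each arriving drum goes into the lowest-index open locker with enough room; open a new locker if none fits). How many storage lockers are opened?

6

  25 → locker 1 (new)  [load 25/375]
  125 → locker 1  [load 150/375]
  25 → locker 1  [load 175/375]
  50 → locker 1  [load 225/375]
  75 → locker 1  [load 300/375]
  125 → locker 2 (new)  [load 125/375]
  275 → locker 3 (new)  [load 275/375]
  300 → locker 4 (new)  [load 300/375]
  250 → locker 2  [load 375/375]
  125 → locker 5 (new)  [load 125/375]
  100 → locker 3  [load 375/375]
  300 → locker 6 (new)  [load 300/375]
  25 → locker 1  [load 325/375]
6 storage lockers opened.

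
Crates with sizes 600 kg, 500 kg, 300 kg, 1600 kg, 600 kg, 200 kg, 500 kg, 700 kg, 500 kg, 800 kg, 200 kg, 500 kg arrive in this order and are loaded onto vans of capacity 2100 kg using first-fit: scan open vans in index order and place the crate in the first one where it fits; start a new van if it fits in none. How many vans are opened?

  600 → van 1 (new)  [load 600/2100]
  500 → van 1  [load 1100/2100]
  300 → van 1  [load 1400/2100]
  1600 → van 2 (new)  [load 1600/2100]
  600 → van 1  [load 2000/2100]
  200 → van 2  [load 1800/2100]
  500 → van 3 (new)  [load 500/2100]
  700 → van 3  [load 1200/2100]
  500 → van 3  [load 1700/2100]
  800 → van 4 (new)  [load 800/2100]
  200 → van 2  [load 2000/2100]
  500 → van 4  [load 1300/2100]
4 vans opened.

4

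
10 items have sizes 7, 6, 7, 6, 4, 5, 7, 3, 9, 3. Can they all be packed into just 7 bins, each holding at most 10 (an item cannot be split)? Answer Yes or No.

Yes

A valid assignment using 7 bins:
  bin 1: 9 = 9
  bin 2: 7 + 3 = 10
  bin 3: 7 + 3 = 10
  bin 4: 7 = 7
  bin 5: 6 + 4 = 10
  bin 6: 6 = 6
  bin 7: 5 = 5
Every load is within 10, so 7 bins suffice.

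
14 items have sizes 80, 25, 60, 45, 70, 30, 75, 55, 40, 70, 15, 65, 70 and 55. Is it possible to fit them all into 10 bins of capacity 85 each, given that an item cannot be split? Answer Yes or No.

A valid assignment using 10 bins:
  bin 1: 80 = 80
  bin 2: 75 = 75
  bin 3: 70 + 15 = 85
  bin 4: 70 = 70
  bin 5: 70 = 70
  bin 6: 65 = 65
  bin 7: 60 + 25 = 85
  bin 8: 55 + 30 = 85
  bin 9: 55 = 55
  bin 10: 45 + 40 = 85
Every load is within 85, so 10 bins suffice.

Yes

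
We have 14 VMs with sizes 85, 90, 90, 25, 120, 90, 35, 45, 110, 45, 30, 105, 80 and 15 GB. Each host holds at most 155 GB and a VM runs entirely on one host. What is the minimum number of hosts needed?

Total = 120 + 110 + 105 + 90 + 90 + 90 + 85 + 80 + 45 + 45 + 35 + 30 + 25 + 15 = 965 GB.
Lower bound: ⌈965/155⌉ = 7 hosts.
Also, 8 VMs each exceed 155/2 GB, and no two of those can share a host, so at least 8 hosts are needed.
A packing using 8 hosts:
  host 1: 120 + 35 = 155
  host 2: 110 + 45 = 155
  host 3: 105 + 45 = 150
  host 4: 90 + 30 + 25 = 145
  host 5: 90 + 15 = 105
  host 6: 90 = 90
  host 7: 85 = 85
  host 8: 80 = 80
This matches the lower bound, so 8 is optimal.

8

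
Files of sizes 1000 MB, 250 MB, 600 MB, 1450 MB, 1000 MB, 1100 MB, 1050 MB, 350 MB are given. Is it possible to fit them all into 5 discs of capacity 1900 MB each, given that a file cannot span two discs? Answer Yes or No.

Yes

A valid assignment using 5 discs:
  disc 1: 1450 + 350 = 1800
  disc 2: 1100 + 600 = 1700
  disc 3: 1050 + 250 = 1300
  disc 4: 1000 = 1000
  disc 5: 1000 = 1000
Every load is within 1900 MB, so 5 discs suffice.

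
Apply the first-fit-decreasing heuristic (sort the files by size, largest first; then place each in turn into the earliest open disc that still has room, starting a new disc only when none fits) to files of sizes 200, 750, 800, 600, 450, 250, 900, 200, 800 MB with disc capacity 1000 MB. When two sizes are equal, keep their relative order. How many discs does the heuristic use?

Sorted descending: 900, 800, 800, 750, 600, 450, 250, 200, 200.
  900 → disc 1 (new)  [load 900/1000]
  800 → disc 2 (new)  [load 800/1000]
  800 → disc 3 (new)  [load 800/1000]
  750 → disc 4 (new)  [load 750/1000]
  600 → disc 5 (new)  [load 600/1000]
  450 → disc 6 (new)  [load 450/1000]
  250 → disc 4  [load 1000/1000]
  200 → disc 2  [load 1000/1000]
  200 → disc 3  [load 1000/1000]
6 discs opened.

6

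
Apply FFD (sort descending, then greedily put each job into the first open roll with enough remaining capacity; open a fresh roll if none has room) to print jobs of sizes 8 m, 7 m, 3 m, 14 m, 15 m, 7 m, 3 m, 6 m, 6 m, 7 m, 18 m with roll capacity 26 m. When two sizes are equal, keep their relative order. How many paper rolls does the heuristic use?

Sorted descending: 18, 15, 14, 8, 7, 7, 7, 6, 6, 3, 3.
  18 → roll 1 (new)  [load 18/26]
  15 → roll 2 (new)  [load 15/26]
  14 → roll 3 (new)  [load 14/26]
  8 → roll 1  [load 26/26]
  7 → roll 2  [load 22/26]
  7 → roll 3  [load 21/26]
  7 → roll 4 (new)  [load 7/26]
  6 → roll 4  [load 13/26]
  6 → roll 4  [load 19/26]
  3 → roll 2  [load 25/26]
  3 → roll 3  [load 24/26]
4 paper rolls opened.

4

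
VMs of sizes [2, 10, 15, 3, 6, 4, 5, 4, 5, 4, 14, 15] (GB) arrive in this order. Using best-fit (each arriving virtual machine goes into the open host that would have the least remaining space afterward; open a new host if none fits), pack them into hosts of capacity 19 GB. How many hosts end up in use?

  2 → host 1 (new)  [load 2/19]
  10 → host 1  [load 12/19]
  15 → host 2 (new)  [load 15/19]
  3 → host 2  [load 18/19]
  6 → host 1  [load 18/19]
  4 → host 3 (new)  [load 4/19]
  5 → host 3  [load 9/19]
  4 → host 3  [load 13/19]
  5 → host 3  [load 18/19]
  4 → host 4 (new)  [load 4/19]
  14 → host 4  [load 18/19]
  15 → host 5 (new)  [load 15/19]
5 hosts opened.

5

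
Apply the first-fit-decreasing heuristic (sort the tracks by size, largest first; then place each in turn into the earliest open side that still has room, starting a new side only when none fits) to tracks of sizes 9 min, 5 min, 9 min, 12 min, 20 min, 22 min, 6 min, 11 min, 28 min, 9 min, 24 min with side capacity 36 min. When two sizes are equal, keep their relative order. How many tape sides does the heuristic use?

5

Sorted descending: 28, 24, 22, 20, 12, 11, 9, 9, 9, 6, 5.
  28 → side 1 (new)  [load 28/36]
  24 → side 2 (new)  [load 24/36]
  22 → side 3 (new)  [load 22/36]
  20 → side 4 (new)  [load 20/36]
  12 → side 2  [load 36/36]
  11 → side 3  [load 33/36]
  9 → side 4  [load 29/36]
  9 → side 5 (new)  [load 9/36]
  9 → side 5  [load 18/36]
  6 → side 1  [load 34/36]
  5 → side 4  [load 34/36]
5 tape sides opened.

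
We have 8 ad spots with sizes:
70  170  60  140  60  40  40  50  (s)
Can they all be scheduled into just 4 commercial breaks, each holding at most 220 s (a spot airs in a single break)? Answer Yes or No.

Yes

A valid assignment using 3 commercial breaks:
  break 1: 170 + 50 = 220
  break 2: 140 + 70 = 210
  break 3: 60 + 60 + 40 + 40 = 200
That uses only 3 ≤ 4, so 4 commercial breaks are enough.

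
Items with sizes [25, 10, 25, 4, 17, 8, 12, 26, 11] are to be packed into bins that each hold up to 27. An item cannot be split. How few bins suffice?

Total = 26 + 25 + 25 + 17 + 12 + 11 + 10 + 8 + 4 = 138.
Lower bound: ⌈138/27⌉ = 6 bins.
A packing using 6 bins:
  bin 1: 26 = 26
  bin 2: 25 = 25
  bin 3: 25 = 25
  bin 4: 17 + 10 = 27
  bin 5: 12 + 11 + 4 = 27
  bin 6: 8 = 8
This matches the lower bound, so 6 is optimal.

6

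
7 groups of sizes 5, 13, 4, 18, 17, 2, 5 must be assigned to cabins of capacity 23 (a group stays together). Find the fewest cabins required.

Total = 18 + 17 + 13 + 5 + 5 + 4 + 2 = 64.
Lower bound: ⌈64/23⌉ = 3 cabins.
A packing using 3 cabins:
  cabin 1: 18 + 5 = 23
  cabin 2: 17 + 5 = 22
  cabin 3: 13 + 4 + 2 = 19
This matches the lower bound, so 3 is optimal.

3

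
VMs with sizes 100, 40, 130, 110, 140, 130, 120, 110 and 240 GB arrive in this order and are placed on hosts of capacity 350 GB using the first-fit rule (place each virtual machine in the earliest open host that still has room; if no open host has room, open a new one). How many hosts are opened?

4

  100 → host 1 (new)  [load 100/350]
  40 → host 1  [load 140/350]
  130 → host 1  [load 270/350]
  110 → host 2 (new)  [load 110/350]
  140 → host 2  [load 250/350]
  130 → host 3 (new)  [load 130/350]
  120 → host 3  [load 250/350]
  110 → host 4 (new)  [load 110/350]
  240 → host 4  [load 350/350]
4 hosts opened.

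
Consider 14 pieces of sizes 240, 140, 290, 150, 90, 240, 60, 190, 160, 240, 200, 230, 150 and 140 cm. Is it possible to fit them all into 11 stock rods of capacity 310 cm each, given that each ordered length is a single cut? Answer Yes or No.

Yes

A valid assignment using 10 stock rods:
  stock rod 1: 290 = 290
  stock rod 2: 240 + 60 = 300
  stock rod 3: 240 = 240
  stock rod 4: 240 = 240
  stock rod 5: 230 = 230
  stock rod 6: 200 + 90 = 290
  stock rod 7: 190 = 190
  stock rod 8: 160 + 150 = 310
  stock rod 9: 150 + 140 = 290
  stock rod 10: 140 = 140
That uses only 10 ≤ 11, so 11 stock rods are enough.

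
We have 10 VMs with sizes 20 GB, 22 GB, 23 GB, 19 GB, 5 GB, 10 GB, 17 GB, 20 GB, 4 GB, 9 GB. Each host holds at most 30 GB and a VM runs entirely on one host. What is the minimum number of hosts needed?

6

Total = 23 + 22 + 20 + 20 + 19 + 17 + 10 + 9 + 5 + 4 = 149 GB.
Lower bound: ⌈149/30⌉ = 5 hosts.
Also, 6 VMs each exceed 15 GB, and no two of those can share a host, so at least 6 hosts are needed.
A packing using 6 hosts:
  host 1: 23 + 5 = 28
  host 2: 22 + 4 = 26
  host 3: 20 + 10 = 30
  host 4: 20 + 9 = 29
  host 5: 19 = 19
  host 6: 17 = 17
This matches the lower bound, so 6 is optimal.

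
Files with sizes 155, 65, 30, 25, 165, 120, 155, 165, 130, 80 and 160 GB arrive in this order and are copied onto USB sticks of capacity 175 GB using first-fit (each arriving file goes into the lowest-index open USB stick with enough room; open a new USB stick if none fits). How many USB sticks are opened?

9

  155 → USB stick 1 (new)  [load 155/175]
  65 → USB stick 2 (new)  [load 65/175]
  30 → USB stick 2  [load 95/175]
  25 → USB stick 2  [load 120/175]
  165 → USB stick 3 (new)  [load 165/175]
  120 → USB stick 4 (new)  [load 120/175]
  155 → USB stick 5 (new)  [load 155/175]
  165 → USB stick 6 (new)  [load 165/175]
  130 → USB stick 7 (new)  [load 130/175]
  80 → USB stick 8 (new)  [load 80/175]
  160 → USB stick 9 (new)  [load 160/175]
9 USB sticks opened.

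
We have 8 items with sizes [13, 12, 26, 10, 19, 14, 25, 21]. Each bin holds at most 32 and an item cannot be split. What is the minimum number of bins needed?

5

Total = 26 + 25 + 21 + 19 + 14 + 13 + 12 + 10 = 140.
Lower bound: ⌈140/32⌉ = 5 bins.
A packing using 5 bins:
  bin 1: 26 = 26
  bin 2: 25 = 25
  bin 3: 21 + 10 = 31
  bin 4: 19 + 13 = 32
  bin 5: 14 + 12 = 26
This matches the lower bound, so 5 is optimal.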